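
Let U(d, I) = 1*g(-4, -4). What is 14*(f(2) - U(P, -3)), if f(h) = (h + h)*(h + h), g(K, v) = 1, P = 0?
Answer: 210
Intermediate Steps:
f(h) = 4*h² (f(h) = (2*h)*(2*h) = 4*h²)
U(d, I) = 1 (U(d, I) = 1*1 = 1)
14*(f(2) - U(P, -3)) = 14*(4*2² - 1*1) = 14*(4*4 - 1) = 14*(16 - 1) = 14*15 = 210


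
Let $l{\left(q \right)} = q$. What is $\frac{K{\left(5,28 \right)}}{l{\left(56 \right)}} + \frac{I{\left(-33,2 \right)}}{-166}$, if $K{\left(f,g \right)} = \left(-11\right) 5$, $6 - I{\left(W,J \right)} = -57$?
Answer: $- \frac{6329}{4648} \approx -1.3617$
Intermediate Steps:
$I{\left(W,J \right)} = 63$ ($I{\left(W,J \right)} = 6 - -57 = 6 + 57 = 63$)
$K{\left(f,g \right)} = -55$
$\frac{K{\left(5,28 \right)}}{l{\left(56 \right)}} + \frac{I{\left(-33,2 \right)}}{-166} = - \frac{55}{56} + \frac{63}{-166} = \left(-55\right) \frac{1}{56} + 63 \left(- \frac{1}{166}\right) = - \frac{55}{56} - \frac{63}{166} = - \frac{6329}{4648}$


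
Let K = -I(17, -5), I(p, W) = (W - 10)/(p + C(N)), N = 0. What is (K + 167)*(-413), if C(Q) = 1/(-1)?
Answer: -1109731/16 ≈ -69358.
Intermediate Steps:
C(Q) = -1
I(p, W) = (-10 + W)/(-1 + p) (I(p, W) = (W - 10)/(p - 1) = (-10 + W)/(-1 + p))
K = 15/16 (K = -(-10 - 5)/(-1 + 17) = -(-15)/16 = -1*(-15/16) = 15/16 ≈ 0.93750)
(K + 167)*(-413) = (15/16 + 167)*(-413) = (2687/16)*(-413) = -1109731/16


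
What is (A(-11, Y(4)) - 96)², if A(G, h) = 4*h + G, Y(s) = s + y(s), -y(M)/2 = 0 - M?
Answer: 3481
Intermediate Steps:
y(M) = 2*M (y(M) = -2*(0 - M) = -(-2)*M = 2*M)
Y(s) = 3*s (Y(s) = s + 2*s = 3*s)
A(G, h) = G + 4*h
(A(-11, Y(4)) - 96)² = ((-11 + 4*(3*4)) - 96)² = ((-11 + 4*12) - 96)² = ((-11 + 48) - 96)² = (37 - 96)² = (-59)² = 3481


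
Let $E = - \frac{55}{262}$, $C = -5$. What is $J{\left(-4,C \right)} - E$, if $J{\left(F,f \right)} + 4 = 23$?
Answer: $\frac{5033}{262} \approx 19.21$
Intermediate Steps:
$J{\left(F,f \right)} = 19$ ($J{\left(F,f \right)} = -4 + 23 = 19$)
$E = - \frac{55}{262}$ ($E = \left(-55\right) \frac{1}{262} = - \frac{55}{262} \approx -0.20992$)
$J{\left(-4,C \right)} - E = 19 - - \frac{55}{262} = 19 + \frac{55}{262} = \frac{5033}{262}$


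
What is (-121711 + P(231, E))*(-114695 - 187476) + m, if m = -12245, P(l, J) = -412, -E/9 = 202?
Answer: 36902016788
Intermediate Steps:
E = -1818 (E = -9*202 = -1818)
(-121711 + P(231, E))*(-114695 - 187476) + m = (-121711 - 412)*(-114695 - 187476) - 12245 = -122123*(-302171) - 12245 = 36902029033 - 12245 = 36902016788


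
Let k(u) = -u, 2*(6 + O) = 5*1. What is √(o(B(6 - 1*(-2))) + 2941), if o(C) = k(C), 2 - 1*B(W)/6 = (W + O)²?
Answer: √12202/2 ≈ 55.231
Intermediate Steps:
O = -7/2 (O = -6 + (5*1)/2 = -6 + (½)*5 = -6 + 5/2 = -7/2 ≈ -3.5000)
B(W) = 12 - 6*(-7/2 + W)² (B(W) = 12 - 6*(W - 7/2)² = 12 - 6*(-7/2 + W)²)
o(C) = -C
√(o(B(6 - 1*(-2))) + 2941) = √(-(12 - 3*(-7 + 2*(6 - 1*(-2)))²/2) + 2941) = √(-(12 - 3*(-7 + 2*(6 + 2))²/2) + 2941) = √(-(12 - 3*(-7 + 2*8)²/2) + 2941) = √(-(12 - 3*(-7 + 16)²/2) + 2941) = √(-(12 - 3/2*9²) + 2941) = √(-(12 - 3/2*81) + 2941) = √(-(12 - 243/2) + 2941) = √(-1*(-219/2) + 2941) = √(219/2 + 2941) = √(6101/2) = √12202/2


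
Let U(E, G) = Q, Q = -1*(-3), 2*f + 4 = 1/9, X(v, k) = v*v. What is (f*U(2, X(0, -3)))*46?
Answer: -805/3 ≈ -268.33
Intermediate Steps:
X(v, k) = v**2
f = -35/18 (f = -2 + (1/2)/9 = -2 + (1/2)*(1/9) = -2 + 1/18 = -35/18 ≈ -1.9444)
Q = 3
U(E, G) = 3
(f*U(2, X(0, -3)))*46 = -35/18*3*46 = -35/6*46 = -805/3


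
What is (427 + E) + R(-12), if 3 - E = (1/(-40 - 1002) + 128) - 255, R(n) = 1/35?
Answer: 20314867/36470 ≈ 557.03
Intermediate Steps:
R(n) = 1/35
E = 135461/1042 (E = 3 - ((1/(-40 - 1002) + 128) - 255) = 3 - ((1/(-1042) + 128) - 255) = 3 - ((-1/1042 + 128) - 255) = 3 - (133375/1042 - 255) = 3 - 1*(-132335/1042) = 3 + 132335/1042 = 135461/1042 ≈ 130.00)
(427 + E) + R(-12) = (427 + 135461/1042) + 1/35 = 580395/1042 + 1/35 = 20314867/36470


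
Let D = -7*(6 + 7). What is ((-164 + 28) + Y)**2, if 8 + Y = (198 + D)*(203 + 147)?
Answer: 1391737636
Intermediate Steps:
D = -91 (D = -7*13 = -91)
Y = 37442 (Y = -8 + (198 - 91)*(203 + 147) = -8 + 107*350 = -8 + 37450 = 37442)
((-164 + 28) + Y)**2 = ((-164 + 28) + 37442)**2 = (-136 + 37442)**2 = 37306**2 = 1391737636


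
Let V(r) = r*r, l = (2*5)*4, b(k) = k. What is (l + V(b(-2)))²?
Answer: 1936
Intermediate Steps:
l = 40 (l = 10*4 = 40)
V(r) = r²
(l + V(b(-2)))² = (40 + (-2)²)² = (40 + 4)² = 44² = 1936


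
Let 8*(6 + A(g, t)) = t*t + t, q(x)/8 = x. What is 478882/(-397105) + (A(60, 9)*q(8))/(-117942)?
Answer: -9435621354/7805892985 ≈ -1.2088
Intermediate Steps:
q(x) = 8*x
A(g, t) = -6 + t/8 + t²/8 (A(g, t) = -6 + (t*t + t)/8 = -6 + (t² + t)/8 = -6 + (t + t²)/8 = -6 + (t/8 + t²/8) = -6 + t/8 + t²/8)
478882/(-397105) + (A(60, 9)*q(8))/(-117942) = 478882/(-397105) + ((-6 + (⅛)*9 + (⅛)*9²)*(8*8))/(-117942) = 478882*(-1/397105) + ((-6 + 9/8 + (⅛)*81)*64)*(-1/117942) = -478882/397105 + ((-6 + 9/8 + 81/8)*64)*(-1/117942) = -478882/397105 + ((21/4)*64)*(-1/117942) = -478882/397105 + 336*(-1/117942) = -478882/397105 - 56/19657 = -9435621354/7805892985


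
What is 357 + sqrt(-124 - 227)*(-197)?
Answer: 357 - 591*I*sqrt(39) ≈ 357.0 - 3690.8*I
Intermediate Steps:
357 + sqrt(-124 - 227)*(-197) = 357 + sqrt(-351)*(-197) = 357 + (3*I*sqrt(39))*(-197) = 357 - 591*I*sqrt(39)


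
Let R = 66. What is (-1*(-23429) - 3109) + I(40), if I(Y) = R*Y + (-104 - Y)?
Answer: 22816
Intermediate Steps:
I(Y) = -104 + 65*Y (I(Y) = 66*Y + (-104 - Y) = -104 + 65*Y)
(-1*(-23429) - 3109) + I(40) = (-1*(-23429) - 3109) + (-104 + 65*40) = (23429 - 3109) + (-104 + 2600) = 20320 + 2496 = 22816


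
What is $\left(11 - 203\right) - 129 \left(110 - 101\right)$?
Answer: $-1353$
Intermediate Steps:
$\left(11 - 203\right) - 129 \left(110 - 101\right) = -192 - 129 \left(110 - 101\right) = -192 - 1161 = -1353$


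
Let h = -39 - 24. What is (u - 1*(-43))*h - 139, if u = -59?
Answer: 869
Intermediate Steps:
h = -63
(u - 1*(-43))*h - 139 = (-59 - 1*(-43))*(-63) - 139 = (-59 + 43)*(-63) - 139 = -16*(-63) - 139 = 1008 - 139 = 869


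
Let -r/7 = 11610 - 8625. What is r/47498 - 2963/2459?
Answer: -192117379/116797582 ≈ -1.6449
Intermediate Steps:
r = -20895 (r = -7*(11610 - 8625) = -7*2985 = -20895)
r/47498 - 2963/2459 = -20895/47498 - 2963/2459 = -192117379/116797582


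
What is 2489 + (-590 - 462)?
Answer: 1437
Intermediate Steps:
2489 + (-590 - 462) = 2489 - 1052 = 1437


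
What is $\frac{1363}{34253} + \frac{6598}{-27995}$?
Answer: $- \frac{187844109}{958912735} \approx -0.19589$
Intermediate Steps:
$\frac{1363}{34253} + \frac{6598}{-27995} = 1363 \cdot \frac{1}{34253} + 6598 \left(- \frac{1}{27995}\right) = \frac{1363}{34253} - \frac{6598}{27995} = - \frac{187844109}{958912735}$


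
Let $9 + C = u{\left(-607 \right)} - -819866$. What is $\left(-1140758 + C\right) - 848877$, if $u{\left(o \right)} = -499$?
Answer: $-1170277$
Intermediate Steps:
$C = 819358$ ($C = -9 - -819367 = -9 + \left(-499 + 819866\right) = -9 + 819367 = 819358$)
$\left(-1140758 + C\right) - 848877 = \left(-1140758 + 819358\right) - 848877 = -321400 - 848877 = -1170277$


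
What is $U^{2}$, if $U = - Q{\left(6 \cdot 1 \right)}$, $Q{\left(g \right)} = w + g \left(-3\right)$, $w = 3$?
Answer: $225$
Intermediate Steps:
$Q{\left(g \right)} = 3 - 3 g$ ($Q{\left(g \right)} = 3 + g \left(-3\right) = 3 - 3 g$)
$U = 15$ ($U = - (3 - 3 \cdot 6 \cdot 1) = - (3 - 18) = \left(-1\right) \left(-15\right) = 15$)
$U^{2} = 15^{2} = 225$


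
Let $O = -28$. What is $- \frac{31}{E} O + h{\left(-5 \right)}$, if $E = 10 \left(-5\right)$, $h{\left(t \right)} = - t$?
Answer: $- \frac{309}{25} \approx -12.36$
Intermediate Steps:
$E = -50$
$- \frac{31}{E} O + h{\left(-5 \right)} = - \frac{31}{-50} \left(-28\right) - -5 = \left(-31\right) \left(- \frac{1}{50}\right) \left(-28\right) + 5 = \frac{31}{50} \left(-28\right) + 5 = - \frac{434}{25} + 5 = - \frac{309}{25}$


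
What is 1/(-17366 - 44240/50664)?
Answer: -6333/109984408 ≈ -5.7581e-5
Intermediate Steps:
1/(-17366 - 44240/50664) = 1/(-17366 - 44240*1/50664) = 1/(-17366 - 5530/6333) = 1/(-109984408/6333) = -6333/109984408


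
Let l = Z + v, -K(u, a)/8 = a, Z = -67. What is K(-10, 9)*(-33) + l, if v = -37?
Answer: 2272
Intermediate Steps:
K(u, a) = -8*a
l = -104 (l = -67 - 37 = -104)
K(-10, 9)*(-33) + l = -8*9*(-33) - 104 = -72*(-33) - 104 = 2376 - 104 = 2272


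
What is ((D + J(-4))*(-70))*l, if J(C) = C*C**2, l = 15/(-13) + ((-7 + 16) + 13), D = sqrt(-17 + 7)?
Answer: 1214080/13 - 18970*I*sqrt(10)/13 ≈ 93391.0 - 4614.5*I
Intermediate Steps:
D = I*sqrt(10) (D = sqrt(-10) = I*sqrt(10) ≈ 3.1623*I)
l = 271/13 (l = 15*(-1/13) + (9 + 13) = -15/13 + 22 = 271/13 ≈ 20.846)
J(C) = C**3
((D + J(-4))*(-70))*l = ((I*sqrt(10) + (-4)**3)*(-70))*(271/13) = ((I*sqrt(10) - 64)*(-70))*(271/13) = ((-64 + I*sqrt(10))*(-70))*(271/13) = (4480 - 70*I*sqrt(10))*(271/13) = 1214080/13 - 18970*I*sqrt(10)/13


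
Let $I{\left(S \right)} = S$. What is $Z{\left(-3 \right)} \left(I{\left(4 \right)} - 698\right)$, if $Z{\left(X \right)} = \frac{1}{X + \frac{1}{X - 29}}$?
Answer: $\frac{22208}{97} \approx 228.95$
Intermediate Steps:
$Z{\left(X \right)} = \frac{1}{X + \frac{1}{-29 + X}}$
$Z{\left(-3 \right)} \left(I{\left(4 \right)} - 698\right) = \frac{-29 - 3}{1 + \left(-3\right)^{2} - -87} \left(4 - 698\right) = \frac{1}{1 + 9 + 87} \left(-32\right) \left(-694\right) = \frac{1}{97} \left(-32\right) \left(-694\right) = \left(- \frac{32}{97}\right) \left(-694\right) = \frac{22208}{97}$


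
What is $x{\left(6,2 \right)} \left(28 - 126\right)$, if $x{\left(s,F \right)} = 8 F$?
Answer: $-1568$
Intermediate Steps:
$x{\left(6,2 \right)} \left(28 - 126\right) = 8 \cdot 2 \left(28 - 126\right) = 16 \left(-98\right) = -1568$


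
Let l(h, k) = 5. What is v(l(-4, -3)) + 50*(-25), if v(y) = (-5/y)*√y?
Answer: -1250 - √5 ≈ -1252.2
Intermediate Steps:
v(y) = -5/√y
v(l(-4, -3)) + 50*(-25) = -√5 + 50*(-25) = -√5 - 1250 = -1250 - √5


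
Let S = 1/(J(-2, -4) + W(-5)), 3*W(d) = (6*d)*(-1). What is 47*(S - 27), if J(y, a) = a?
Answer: -7567/6 ≈ -1261.2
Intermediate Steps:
W(d) = -2*d (W(d) = ((6*d)*(-1))/3 = (-6*d)/3 = -2*d)
S = ⅙ (S = 1/(-4 - 2*(-5)) = 1/(-4 + 10) = 1/6 = ⅙ ≈ 0.16667)
47*(S - 27) = 47*(⅙ - 27) = 47*(-161/6) = -7567/6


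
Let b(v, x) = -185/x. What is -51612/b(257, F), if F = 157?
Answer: 8103084/185 ≈ 43800.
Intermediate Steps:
-51612/b(257, F) = -51612/((-185/157)) = -51612/((-185*1/157)) = -51612/(-185/157) = -51612*(-157/185) = 8103084/185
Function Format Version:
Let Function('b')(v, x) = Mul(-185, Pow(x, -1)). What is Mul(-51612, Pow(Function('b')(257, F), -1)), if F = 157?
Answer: Rational(8103084, 185) ≈ 43800.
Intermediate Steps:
Mul(-51612, Pow(Function('b')(257, F), -1)) = Mul(-51612, Pow(Mul(-185, Pow(157, -1)), -1)) = Mul(-51612, Pow(Mul(-185, Rational(1, 157)), -1)) = Mul(-51612, Pow(Rational(-185, 157), -1)) = Mul(-51612, Rational(-157, 185)) = Rational(8103084, 185)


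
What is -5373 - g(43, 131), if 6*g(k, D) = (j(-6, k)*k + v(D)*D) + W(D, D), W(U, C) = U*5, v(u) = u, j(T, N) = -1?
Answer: -50011/6 ≈ -8335.2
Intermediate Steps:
W(U, C) = 5*U
g(k, D) = -k/6 + D²/6 + 5*D/6 (g(k, D) = ((-k + D*D) + 5*D)/6 = ((-k + D²) + 5*D)/6 = ((D² - k) + 5*D)/6 = (D² - k + 5*D)/6 = -k/6 + D²/6 + 5*D/6)
-5373 - g(43, 131) = -5373 - (-⅙*43 + (⅙)*131² + (⅚)*131) = -5373 - (-43/6 + (⅙)*17161 + 655/6) = -5373 - (-43/6 + 17161/6 + 655/6) = -5373 - 1*17773/6 = -5373 - 17773/6 = -50011/6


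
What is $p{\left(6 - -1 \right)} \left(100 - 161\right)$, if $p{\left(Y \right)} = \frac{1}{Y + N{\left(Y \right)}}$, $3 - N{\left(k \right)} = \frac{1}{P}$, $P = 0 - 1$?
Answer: $- \frac{61}{11} \approx -5.5455$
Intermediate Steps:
$P = -1$ ($P = 0 - 1 = -1$)
$N{\left(k \right)} = 4$ ($N{\left(k \right)} = 3 - \frac{1}{-1} = 3 - -1 = 3 + 1 = 4$)
$p{\left(Y \right)} = \frac{1}{4 + Y}$ ($p{\left(Y \right)} = \frac{1}{Y + 4} = \frac{1}{4 + Y}$)
$p{\left(6 - -1 \right)} \left(100 - 161\right) = \frac{100 - 161}{4 + \left(6 - -1\right)} = \frac{1}{4 + \left(6 + 1\right)} \left(-61\right) = \frac{1}{4 + 7} \left(-61\right) = \frac{1}{11} \left(-61\right) = - \frac{61}{11}$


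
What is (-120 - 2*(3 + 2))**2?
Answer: 16900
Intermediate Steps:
(-120 - 2*(3 + 2))**2 = (-120 - 2*5)**2 = (-120 - 10)**2 = (-130)**2 = 16900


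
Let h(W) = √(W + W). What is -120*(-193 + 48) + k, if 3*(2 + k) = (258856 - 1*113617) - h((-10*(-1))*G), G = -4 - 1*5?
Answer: 65811 - 2*I*√5 ≈ 65811.0 - 4.4721*I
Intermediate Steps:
G = -9 (G = -4 - 5 = -9)
h(W) = √2*√W (h(W) = √(2*W) = √2*√W)
k = 48411 - 2*I*√5 (k = -2 + ((258856 - 1*113617) - √2*√(-10*(-1)*(-9)))/3 = -2 + ((258856 - 113617) - √2*√(10*(-9)))/3 = -2 + (145239 - √2*√(-90))/3 = -2 + (145239 - √2*3*I*√10)/3 = -2 + (145239 - 6*I*√5)/3 = -2 + (48413 - 2*I*√5) = 48411 - 2*I*√5 ≈ 48411.0 - 4.4721*I)
-120*(-193 + 48) + k = -120*(-193 + 48) + (48411 - 2*I*√5) = -120*(-145) + (48411 - 2*I*√5) = 17400 + (48411 - 2*I*√5) = 65811 - 2*I*√5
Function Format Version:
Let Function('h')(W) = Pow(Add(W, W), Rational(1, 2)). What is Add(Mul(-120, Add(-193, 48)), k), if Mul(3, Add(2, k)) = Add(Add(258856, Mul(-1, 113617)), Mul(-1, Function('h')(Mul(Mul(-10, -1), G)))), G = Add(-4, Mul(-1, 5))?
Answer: Add(65811, Mul(-2, I, Pow(5, Rational(1, 2)))) ≈ Add(65811., Mul(-4.4721, I))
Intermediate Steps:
G = -9 (G = Add(-4, -5) = -9)
Function('h')(W) = Mul(Pow(2, Rational(1, 2)), Pow(W, Rational(1, 2))) (Function('h')(W) = Pow(Mul(2, W), Rational(1, 2)) = Mul(Pow(2, Rational(1, 2)), Pow(W, Rational(1, 2))))
k = Add(48411, Mul(-2, I, Pow(5, Rational(1, 2)))) (k = Add(-2, Mul(Rational(1, 3), Add(Add(258856, Mul(-1, 113617)), Mul(-1, Mul(Pow(2, Rational(1, 2)), Pow(Mul(Mul(-10, -1), -9), Rational(1, 2))))))) = Add(-2, Mul(Rational(1, 3), Add(Add(258856, -113617), Mul(-1, Mul(Pow(2, Rational(1, 2)), Pow(Mul(10, -9), Rational(1, 2))))))) = Add(-2, Mul(Rational(1, 3), Add(145239, Mul(-1, Mul(Pow(2, Rational(1, 2)), Pow(-90, Rational(1, 2))))))) = Add(-2, Mul(Rational(1, 3), Add(145239, Mul(-1, Mul(Pow(2, Rational(1, 2)), Mul(3, I, Pow(10, Rational(1, 2)))))))) = Add(-2, Mul(Rational(1, 3), Add(145239, Mul(-1, Mul(6, I, Pow(5, Rational(1, 2))))))) = Add(-2, Mul(Rational(1, 3), Add(145239, Mul(-6, I, Pow(5, Rational(1, 2)))))) = Add(-2, Add(48413, Mul(-2, I, Pow(5, Rational(1, 2))))) = Add(48411, Mul(-2, I, Pow(5, Rational(1, 2)))) ≈ Add(48411., Mul(-4.4721, I)))
Add(Mul(-120, Add(-193, 48)), k) = Add(Mul(-120, Add(-193, 48)), Add(48411, Mul(-2, I, Pow(5, Rational(1, 2))))) = Add(Mul(-120, -145), Add(48411, Mul(-2, I, Pow(5, Rational(1, 2))))) = Add(17400, Add(48411, Mul(-2, I, Pow(5, Rational(1, 2))))) = Add(65811, Mul(-2, I, Pow(5, Rational(1, 2))))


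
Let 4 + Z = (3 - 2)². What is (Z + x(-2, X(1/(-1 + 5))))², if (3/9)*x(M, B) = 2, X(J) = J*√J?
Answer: 9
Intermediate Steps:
X(J) = J^(3/2)
x(M, B) = 6 (x(M, B) = 3*2 = 6)
Z = -3 (Z = -4 + (3 - 2)² = -4 + 1² = -4 + 1 = -3)
(Z + x(-2, X(1/(-1 + 5))))² = (-3 + 6)² = 3² = 9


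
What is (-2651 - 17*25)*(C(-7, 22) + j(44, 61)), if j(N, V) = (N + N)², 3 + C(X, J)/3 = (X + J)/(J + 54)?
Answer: -452098945/19 ≈ -2.3795e+7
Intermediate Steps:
C(X, J) = -9 + 3*(J + X)/(54 + J) (C(X, J) = -9 + 3*((X + J)/(J + 54)) = -9 + 3*((J + X)/(54 + J)) = -9 + 3*(J + X)/(54 + J))
j(N, V) = 4*N² (j(N, V) = (2*N)² = 4*N²)
(-2651 - 17*25)*(C(-7, 22) + j(44, 61)) = (-2651 - 17*25)*(3*(-162 - 7 - 2*22)/(54 + 22) + 4*44²) = (-2651 - 425)*(3*(-162 - 7 - 44)/76 + 4*1936) = -3076*(3*(1/76)*(-213) + 7744) = -3076*(-639/76 + 7744) = -3076*587905/76 = -452098945/19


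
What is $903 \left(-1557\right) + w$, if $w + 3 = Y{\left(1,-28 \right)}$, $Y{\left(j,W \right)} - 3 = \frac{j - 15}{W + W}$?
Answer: $- \frac{5623883}{4} \approx -1.406 \cdot 10^{6}$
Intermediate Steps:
$Y{\left(j,W \right)} = 3 + \frac{-15 + j}{2 W}$ ($Y{\left(j,W \right)} = 3 + \frac{j - 15}{W + W} = 3 + \frac{-15 + j}{2 W}$)
$w = \frac{1}{4}$ ($w = -3 + \frac{-15 + 1 + 6 \left(-28\right)}{2 \left(-28\right)} = -3 + \frac{1}{2} \left(- \frac{1}{28}\right) \left(-15 + 1 - 168\right) = -3 + \frac{1}{2} \left(- \frac{1}{28}\right) \left(-182\right) = -3 + \frac{13}{4} = \frac{1}{4} \approx 0.25$)
$903 \left(-1557\right) + w = 903 \left(-1557\right) + \frac{1}{4} = -1405971 + \frac{1}{4} = - \frac{5623883}{4}$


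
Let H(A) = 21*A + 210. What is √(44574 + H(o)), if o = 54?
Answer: 3*√5102 ≈ 214.28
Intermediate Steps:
H(A) = 210 + 21*A
√(44574 + H(o)) = √(44574 + (210 + 21*54)) = √(44574 + (210 + 1134)) = √(44574 + 1344) = √45918 = 3*√5102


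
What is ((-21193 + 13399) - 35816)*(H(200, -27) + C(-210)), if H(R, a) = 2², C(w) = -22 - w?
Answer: -8373120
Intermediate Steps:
H(R, a) = 4
((-21193 + 13399) - 35816)*(H(200, -27) + C(-210)) = ((-21193 + 13399) - 35816)*(4 + (-22 - 1*(-210))) = (-7794 - 35816)*(4 + (-22 + 210)) = -43610*(4 + 188) = -43610*192 = -8373120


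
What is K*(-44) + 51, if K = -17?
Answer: 799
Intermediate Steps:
K*(-44) + 51 = -17*(-44) + 51 = 748 + 51 = 799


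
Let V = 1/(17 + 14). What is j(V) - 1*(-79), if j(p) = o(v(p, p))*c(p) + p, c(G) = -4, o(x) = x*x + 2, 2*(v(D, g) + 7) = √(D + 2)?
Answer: -127 + 84*√217/31 ≈ -87.084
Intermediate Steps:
v(D, g) = -7 + √(2 + D)/2 (v(D, g) = -7 + √(D + 2)/2 = -7 + √(2 + D)/2)
V = 1/31 ≈ 0.032258
o(x) = 2 + x² (o(x) = x² + 2 = 2 + x²)
j(p) = -8 + p - 4*(-7 + √(2 + p)/2)² (j(p) = (2 + (-7 + √(2 + p)/2)²)*(-4) + p = (-8 - 4*(-7 + √(2 + p)/2)²) + p = -8 + p - 4*(-7 + √(2 + p)/2)²)
j(V) - 1*(-79) = (-206 + 28*√(2 + 1/31)) - 1*(-79) = (-206 + 28*√(63/31)) + 79 = (-206 + 28*(3*√217/31)) + 79 = (-206 + 84*√217/31) + 79 = -127 + 84*√217/31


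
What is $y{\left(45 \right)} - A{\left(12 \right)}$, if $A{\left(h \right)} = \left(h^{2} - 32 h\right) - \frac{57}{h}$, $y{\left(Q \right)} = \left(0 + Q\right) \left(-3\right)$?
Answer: $\frac{439}{4} \approx 109.75$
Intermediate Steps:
$y{\left(Q \right)} = - 3 Q$ ($y{\left(Q \right)} = Q \left(-3\right) = - 3 Q$)
$A{\left(h \right)} = h^{2} - \frac{57}{h} - 32 h$
$y{\left(45 \right)} - A{\left(12 \right)} = \left(-3\right) 45 - \frac{-57 + 12^{2} \left(-32 + 12\right)}{12} = -135 - \frac{-57 + 144 \left(-20\right)}{12} = -135 - \frac{-57 - 2880}{12} = -135 - \frac{1}{12} \left(-2937\right) = -135 - - \frac{979}{4} = -135 + \frac{979}{4} = \frac{439}{4}$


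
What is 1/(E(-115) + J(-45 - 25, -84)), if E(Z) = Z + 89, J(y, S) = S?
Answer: -1/110 ≈ -0.0090909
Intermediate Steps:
E(Z) = 89 + Z
1/(E(-115) + J(-45 - 25, -84)) = 1/((89 - 115) - 84) = 1/(-26 - 84) = 1/(-110) = -1/110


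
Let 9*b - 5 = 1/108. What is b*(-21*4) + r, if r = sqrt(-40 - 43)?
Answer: -3787/81 + I*sqrt(83) ≈ -46.753 + 9.1104*I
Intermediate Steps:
b = 541/972 (b = 5/9 + (1/9)/108 = 5/9 + (1/9)*(1/108) = 5/9 + 1/972 = 541/972 ≈ 0.55658)
r = I*sqrt(83) (r = sqrt(-83) = I*sqrt(83) ≈ 9.1104*I)
b*(-21*4) + r = 541*(-21*4)/972 + I*sqrt(83) = (541/972)*(-84) + I*sqrt(83) = -3787/81 + I*sqrt(83)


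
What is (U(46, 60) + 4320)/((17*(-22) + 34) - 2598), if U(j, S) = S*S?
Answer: -3960/1469 ≈ -2.6957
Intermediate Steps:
U(j, S) = S²
(U(46, 60) + 4320)/((17*(-22) + 34) - 2598) = (60² + 4320)/((17*(-22) + 34) - 2598) = (3600 + 4320)/((-374 + 34) - 2598) = 7920/(-340 - 2598) = 7920/(-2938) = 7920*(-1/2938) = -3960/1469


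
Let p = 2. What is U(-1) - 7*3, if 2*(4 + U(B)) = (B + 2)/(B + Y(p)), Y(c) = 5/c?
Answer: -74/3 ≈ -24.667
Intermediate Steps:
U(B) = -4 + (2 + B)/(2*(5/2 + B)) (U(B) = -4 + ((B + 2)/(B + 5/2))/2 = -4 + ((2 + B)/(B + 5*(1/2)))/2 = -4 + ((2 + B)/(B + 5/2))/2 = -4 + ((2 + B)/(5/2 + B))/2 = -4 + (2 + B)/(2*(5/2 + B)))
U(-1) - 7*3 = (-18 - 7*(-1))/(5 + 2*(-1)) - 7*3 = (-18 + 7)/(5 - 2) - 21 = -11/3 - 21 = -74/3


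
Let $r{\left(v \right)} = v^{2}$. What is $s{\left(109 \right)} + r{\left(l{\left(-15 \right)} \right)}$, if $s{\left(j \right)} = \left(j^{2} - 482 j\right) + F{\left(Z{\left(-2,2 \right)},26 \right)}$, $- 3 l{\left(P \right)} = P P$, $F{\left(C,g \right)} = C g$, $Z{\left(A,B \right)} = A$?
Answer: $-35084$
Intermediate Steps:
$l{\left(P \right)} = - \frac{P^{2}}{3}$ ($l{\left(P \right)} = - \frac{P P}{3} = - \frac{P^{2}}{3}$)
$s{\left(j \right)} = -52 + j^{2} - 482 j$ ($s{\left(j \right)} = \left(j^{2} - 482 j\right) - 52 = -52 + j^{2} - 482 j$)
$s{\left(109 \right)} + r{\left(l{\left(-15 \right)} \right)} = \left(-52 + 109^{2} - 52538\right) + \left(- \frac{\left(-15\right)^{2}}{3}\right)^{2} = \left(-52 + 11881 - 52538\right) + \left(\left(- \frac{1}{3}\right) 225\right)^{2} = -40709 + \left(-75\right)^{2} = -40709 + 5625 = -35084$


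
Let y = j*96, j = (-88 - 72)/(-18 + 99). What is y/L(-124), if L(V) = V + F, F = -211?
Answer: 1024/1809 ≈ 0.56606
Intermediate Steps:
j = -160/81 ≈ -1.9753
L(V) = -211 + V (L(V) = V - 211 = -211 + V)
y = -5120/27 (y = -160/81*96 = -5120/27 ≈ -189.63)
y/L(-124) = -5120/(27*(-211 - 124)) = -5120/27/(-335) = -5120/27*(-1/335) = 1024/1809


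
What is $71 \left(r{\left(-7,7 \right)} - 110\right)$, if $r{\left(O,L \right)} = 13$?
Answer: $-6887$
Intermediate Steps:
$71 \left(r{\left(-7,7 \right)} - 110\right) = 71 \left(13 - 110\right) = 71 \left(-97\right) = -6887$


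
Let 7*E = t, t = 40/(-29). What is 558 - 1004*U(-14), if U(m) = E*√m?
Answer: 558 + 40160*I*√14/203 ≈ 558.0 + 740.22*I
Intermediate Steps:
t = -40/29 (t = 40*(-1/29) = -40/29 ≈ -1.3793)
E = -40/203 (E = (⅐)*(-40/29) = -40/203 ≈ -0.19704)
U(m) = -40*√m/203
558 - 1004*U(-14) = 558 - (-40160)*√(-14)/203 = 558 - (-40160)*I*√14/203 = 558 + 40160*I*√14/203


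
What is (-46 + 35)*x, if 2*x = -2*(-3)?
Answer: -33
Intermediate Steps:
x = 3 (x = (-2*(-3))/2 = (½)*6 = 3)
(-46 + 35)*x = (-46 + 35)*3 = -11*3 = -33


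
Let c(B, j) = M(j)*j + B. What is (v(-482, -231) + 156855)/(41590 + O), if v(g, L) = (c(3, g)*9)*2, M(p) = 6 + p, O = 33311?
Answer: 1428895/24967 ≈ 57.231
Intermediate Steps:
c(B, j) = B + j*(6 + j) (c(B, j) = (6 + j)*j + B = j*(6 + j) + B = B + j*(6 + j))
v(g, L) = 54 + 18*g*(6 + g) (v(g, L) = ((3 + g*(6 + g))*9)*2 = (27 + 9*g*(6 + g))*2 = 54 + 18*g*(6 + g))
(v(-482, -231) + 156855)/(41590 + O) = ((54 + 18*(-482)*(6 - 482)) + 156855)/(41590 + 33311) = ((54 + 18*(-482)*(-476)) + 156855)/74901 = ((54 + 4129776) + 156855)*(1/74901) = (4129830 + 156855)*(1/74901) = 4286685*(1/74901) = 1428895/24967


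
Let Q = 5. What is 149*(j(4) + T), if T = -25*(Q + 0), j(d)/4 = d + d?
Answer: -13857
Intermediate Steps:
j(d) = 8*d (j(d) = 4*(d + d) = 4*(2*d) = 8*d)
T = -125 (T = -25*(5 + 0) = -25*5 = -125)
149*(j(4) + T) = 149*(8*4 - 125) = 149*(32 - 125) = 149*(-93) = -13857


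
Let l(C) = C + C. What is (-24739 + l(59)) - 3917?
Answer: -28538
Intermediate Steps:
l(C) = 2*C
(-24739 + l(59)) - 3917 = (-24739 + 2*59) - 3917 = (-24739 + 118) - 3917 = -24621 - 3917 = -28538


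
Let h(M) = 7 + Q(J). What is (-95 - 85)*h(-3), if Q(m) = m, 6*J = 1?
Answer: -1290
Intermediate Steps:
J = ⅙ (J = (⅙)*1 = ⅙ ≈ 0.16667)
h(M) = 43/6 (h(M) = 7 + ⅙ = 43/6)
(-95 - 85)*h(-3) = (-95 - 85)*(43/6) = -180*43/6 = -1290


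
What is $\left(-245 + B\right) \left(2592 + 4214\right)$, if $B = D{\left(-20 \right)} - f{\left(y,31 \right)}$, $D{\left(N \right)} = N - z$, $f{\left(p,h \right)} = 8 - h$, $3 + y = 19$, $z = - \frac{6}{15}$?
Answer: $- \frac{8221648}{5} \approx -1.6443 \cdot 10^{6}$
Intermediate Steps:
$z = - \frac{2}{5}$ ($z = \left(-6\right) \frac{1}{15} = - \frac{2}{5} \approx -0.4$)
$y = 16$ ($y = -3 + 19 = 16$)
$D{\left(N \right)} = \frac{2}{5} + N$ ($D{\left(N \right)} = N - - \frac{2}{5} = N + \frac{2}{5} = \frac{2}{5} + N$)
$B = \frac{17}{5}$ ($B = \left(\frac{2}{5} - 20\right) - \left(8 - 31\right) = - \frac{98}{5} - \left(8 - 31\right) = - \frac{98}{5} - -23 = - \frac{98}{5} + 23 = \frac{17}{5} \approx 3.4$)
$\left(-245 + B\right) \left(2592 + 4214\right) = \left(-245 + \frac{17}{5}\right) \left(2592 + 4214\right) = \left(- \frac{1208}{5}\right) 6806 = - \frac{8221648}{5}$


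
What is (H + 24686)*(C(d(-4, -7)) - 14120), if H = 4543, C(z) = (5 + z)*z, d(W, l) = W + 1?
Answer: -412888854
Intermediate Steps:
d(W, l) = 1 + W
C(z) = z*(5 + z)
(H + 24686)*(C(d(-4, -7)) - 14120) = (4543 + 24686)*((1 - 4)*(5 + (1 - 4)) - 14120) = 29229*(-3*(5 - 3) - 14120) = 29229*(-3*2 - 14120) = 29229*(-6 - 14120) = 29229*(-14126) = -412888854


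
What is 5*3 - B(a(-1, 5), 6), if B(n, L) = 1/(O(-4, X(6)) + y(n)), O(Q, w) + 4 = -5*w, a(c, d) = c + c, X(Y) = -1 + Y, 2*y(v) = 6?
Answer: 391/26 ≈ 15.038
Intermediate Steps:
y(v) = 3 (y(v) = (1/2)*6 = 3)
a(c, d) = 2*c
O(Q, w) = -4 - 5*w
B(n, L) = -1/26 (B(n, L) = 1/((-4 - 5*(-1 + 6)) + 3) = 1/((-4 - 5*5) + 3) = 1/((-4 - 25) + 3) = 1/(-29 + 3) = 1/(-26) = -1/26)
5*3 - B(a(-1, 5), 6) = 5*3 - 1*(-1/26) = 15 + 1/26 = 391/26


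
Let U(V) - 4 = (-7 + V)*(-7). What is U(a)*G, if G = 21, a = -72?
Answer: 11697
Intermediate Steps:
U(V) = 53 - 7*V (U(V) = 4 + (-7 + V)*(-7) = 4 + (49 - 7*V) = 53 - 7*V)
U(a)*G = (53 - 7*(-72))*21 = (53 + 504)*21 = 557*21 = 11697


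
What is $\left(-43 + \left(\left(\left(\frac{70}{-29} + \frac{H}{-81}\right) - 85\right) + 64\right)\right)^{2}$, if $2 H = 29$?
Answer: $\frac{97876999609}{22071204} \approx 4434.6$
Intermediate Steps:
$H = \frac{29}{2}$ ($H = \frac{1}{2} \cdot 29 = \frac{29}{2} \approx 14.5$)
$\left(-43 + \left(\left(\left(\frac{70}{-29} + \frac{H}{-81}\right) - 85\right) + 64\right)\right)^{2} = \left(-43 + \left(\left(\left(\frac{70}{-29} + \frac{29}{2 \left(-81\right)}\right) - 85\right) + 64\right)\right)^{2} = \left(-43 + \left(\left(\left(70 \left(- \frac{1}{29}\right) + \frac{29}{2} \left(- \frac{1}{81}\right)\right) - 85\right) + 64\right)\right)^{2} = \left(-43 + \left(\left(\left(- \frac{70}{29} - \frac{29}{162}\right) - 85\right) + 64\right)\right)^{2} = \left(-43 + \left(\left(- \frac{12181}{4698} - 85\right) + 64\right)\right)^{2} = \left(-43 + \left(- \frac{411511}{4698} + 64\right)\right)^{2} = \left(-43 - \frac{110839}{4698}\right)^{2} = \left(- \frac{312853}{4698}\right)^{2} = \frac{97876999609}{22071204}$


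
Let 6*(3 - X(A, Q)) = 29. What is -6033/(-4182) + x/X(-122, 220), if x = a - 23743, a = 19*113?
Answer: 180651065/15334 ≈ 11781.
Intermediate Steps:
a = 2147
x = -21596 (x = 2147 - 23743 = -21596)
X(A, Q) = -11/6 (X(A, Q) = 3 - ⅙*29 = 3 - 29/6 = -11/6)
-6033/(-4182) + x/X(-122, 220) = -6033/(-4182) - 21596/(-11/6) = -6033*(-1/4182) - 21596*(-6/11) = 2011/1394 + 129576/11 = 180651065/15334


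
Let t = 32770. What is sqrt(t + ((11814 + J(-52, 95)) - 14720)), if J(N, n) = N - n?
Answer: sqrt(29717) ≈ 172.39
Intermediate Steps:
sqrt(t + ((11814 + J(-52, 95)) - 14720)) = sqrt(32770 + ((11814 + (-52 - 1*95)) - 14720)) = sqrt(32770 + ((11814 + (-52 - 95)) - 14720)) = sqrt(32770 + ((11814 - 147) - 14720)) = sqrt(32770 + (11667 - 14720)) = sqrt(32770 - 3053) = sqrt(29717)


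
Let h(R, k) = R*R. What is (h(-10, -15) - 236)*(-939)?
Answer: 127704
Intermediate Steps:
h(R, k) = R**2
(h(-10, -15) - 236)*(-939) = ((-10)**2 - 236)*(-939) = (100 - 236)*(-939) = -136*(-939) = 127704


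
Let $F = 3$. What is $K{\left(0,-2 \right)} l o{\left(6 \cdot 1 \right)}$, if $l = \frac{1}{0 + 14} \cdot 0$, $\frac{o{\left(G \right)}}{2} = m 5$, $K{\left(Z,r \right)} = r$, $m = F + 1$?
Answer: $0$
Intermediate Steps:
$m = 4$ ($m = 3 + 1 = 4$)
$o{\left(G \right)} = 40$ ($o{\left(G \right)} = 2 \cdot 4 \cdot 5 = 2 \cdot 20 = 40$)
$l = 0$ ($l = \frac{1}{14} \cdot 0 = 0$)
$K{\left(0,-2 \right)} l o{\left(6 \cdot 1 \right)} = \left(-2\right) 0 \cdot 40 = 0 \cdot 40 = 0$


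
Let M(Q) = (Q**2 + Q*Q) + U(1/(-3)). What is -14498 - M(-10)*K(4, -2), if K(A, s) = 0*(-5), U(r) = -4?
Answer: -14498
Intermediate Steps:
K(A, s) = 0
M(Q) = -4 + 2*Q**2 (M(Q) = (Q**2 + Q*Q) - 4 = (Q**2 + Q**2) - 4 = 2*Q**2 - 4 = -4 + 2*Q**2)
-14498 - M(-10)*K(4, -2) = -14498 - (-4 + 2*(-10)**2)*0 = -14498 - (-4 + 2*100)*0 = -14498 - (-4 + 200)*0 = -14498 - 196*0 = -14498 - 1*0 = -14498 + 0 = -14498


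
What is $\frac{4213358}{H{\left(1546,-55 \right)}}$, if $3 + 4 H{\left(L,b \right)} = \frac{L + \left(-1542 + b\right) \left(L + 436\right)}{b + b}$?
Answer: $\frac{926938760}{1581689} \approx 586.04$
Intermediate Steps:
$H{\left(L,b \right)} = - \frac{3}{4} + \frac{L + \left(-1542 + b\right) \left(436 + L\right)}{8 b}$ ($H{\left(L,b \right)} = - \frac{3}{4} + \frac{\left(L + \left(-1542 + b\right) \left(L + 436\right)\right) \frac{1}{b + b}}{4} = - \frac{3}{4} + \frac{\left(L + \left(-1542 + b\right) \left(436 + L\right)\right) \frac{1}{2 b}}{4} = - \frac{3}{4} + \frac{\frac{1}{2} \frac{1}{b} \left(L + \left(-1542 + b\right) \left(436 + L\right)\right)}{4} = - \frac{3}{4} + \frac{L + \left(-1542 + b\right) \left(436 + L\right)}{8 b}$)
$\frac{4213358}{H{\left(1546,-55 \right)}} = \frac{4213358}{\frac{1}{8} \frac{1}{-55} \left(-672312 - 2382386 - 55 \left(430 + 1546\right)\right)} = \frac{4213358}{\frac{1}{8} \left(- \frac{1}{55}\right) \left(-672312 - 2382386 - 108680\right)} = \frac{4213358}{\frac{1}{8} \left(- \frac{1}{55}\right) \left(-3163378\right)} = \frac{4213358}{\frac{1581689}{220}} = 4213358 \cdot \frac{220}{1581689} = \frac{926938760}{1581689}$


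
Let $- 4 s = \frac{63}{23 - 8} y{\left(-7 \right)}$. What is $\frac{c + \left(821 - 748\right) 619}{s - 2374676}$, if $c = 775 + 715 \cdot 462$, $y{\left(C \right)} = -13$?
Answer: $- \frac{7525840}{47493247} \approx -0.15846$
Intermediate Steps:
$s = \frac{273}{20}$ ($s = - \frac{\frac{63}{23 - 8} \left(-13\right)}{4} = - \frac{\frac{63}{15} \left(-13\right)}{4} = - \frac{63 \cdot \frac{1}{15} \left(-13\right)}{4} = - \frac{\frac{21}{5} \left(-13\right)}{4} = \left(- \frac{1}{4}\right) \left(- \frac{273}{5}\right) = \frac{273}{20} \approx 13.65$)
$c = 331105$ ($c = 775 + 330330 = 331105$)
$\frac{c + \left(821 - 748\right) 619}{s - 2374676} = \frac{331105 + \left(821 - 748\right) 619}{\frac{273}{20} - 2374676} = \frac{331105 + 73 \cdot 619}{- \frac{47493247}{20}} = \left(331105 + 45187\right) \left(- \frac{20}{47493247}\right) = 376292 \left(- \frac{20}{47493247}\right) = - \frac{7525840}{47493247}$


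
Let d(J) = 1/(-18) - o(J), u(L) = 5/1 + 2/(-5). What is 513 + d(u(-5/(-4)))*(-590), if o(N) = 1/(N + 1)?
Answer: 82043/126 ≈ 651.13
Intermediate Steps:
o(N) = 1/(1 + N)
u(L) = 23/5 (u(L) = 5*1 + 2*(-1/5) = 5 - 2/5 = 23/5)
d(J) = -1/18 - 1/(1 + J) (d(J) = 1/(-18) - 1/(1 + J) = -1/18 - 1/(1 + J))
513 + d(u(-5/(-4)))*(-590) = 513 + ((-19 - 1*23/5)/(18*(1 + 23/5)))*(-590) = 513 + ((-19 - 23/5)/(18*(28/5)))*(-590) = 513 + ((1/18)*(5/28)*(-118/5))*(-590) = 513 - 59/252*(-590) = 513 + 17405/126 = 82043/126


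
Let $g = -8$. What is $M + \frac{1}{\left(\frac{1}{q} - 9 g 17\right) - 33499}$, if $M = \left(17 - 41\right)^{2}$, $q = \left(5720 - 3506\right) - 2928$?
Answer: $\frac{13273545462}{23044351} \approx 576.0$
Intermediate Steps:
$q = -714$ ($q = 2214 - 2928 = -714$)
$M = 576$ ($M = \left(-24\right)^{2} = 576$)
$M + \frac{1}{\left(\frac{1}{q} - 9 g 17\right) - 33499} = 576 + \frac{1}{\left(\frac{1}{-714} - 9 \left(-8\right) 17\right) - 33499} = 576 + \frac{1}{\left(- \frac{1}{714} - \left(-72\right) 17\right) - 33499} = 576 + \frac{1}{\left(- \frac{1}{714} - -1224\right) - 33499} = 576 + \frac{1}{\left(- \frac{1}{714} + 1224\right) - 33499} = 576 + \frac{1}{\frac{873935}{714} - 33499} = 576 + \frac{1}{- \frac{23044351}{714}} = 576 - \frac{714}{23044351} = \frac{13273545462}{23044351}$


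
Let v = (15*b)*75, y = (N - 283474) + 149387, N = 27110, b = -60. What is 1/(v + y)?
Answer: -1/174477 ≈ -5.7314e-6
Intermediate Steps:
y = -106977 (y = (27110 - 283474) + 149387 = -256364 + 149387 = -106977)
v = -67500 (v = (15*(-60))*75 = -900*75 = -67500)
1/(v + y) = 1/(-67500 - 106977) = 1/(-174477) = -1/174477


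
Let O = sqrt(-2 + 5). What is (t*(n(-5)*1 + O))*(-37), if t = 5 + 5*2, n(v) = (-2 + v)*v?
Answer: -19425 - 555*sqrt(3) ≈ -20386.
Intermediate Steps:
n(v) = v*(-2 + v)
O = sqrt(3) ≈ 1.7320
t = 15 (t = 5 + 10 = 15)
(t*(n(-5)*1 + O))*(-37) = (15*(-5*(-2 - 5)*1 + sqrt(3)))*(-37) = (15*(-5*(-7)*1 + sqrt(3)))*(-37) = (15*(35*1 + sqrt(3)))*(-37) = (15*(35 + sqrt(3)))*(-37) = (525 + 15*sqrt(3))*(-37) = -19425 - 555*sqrt(3)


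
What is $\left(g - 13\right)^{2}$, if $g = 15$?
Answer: $4$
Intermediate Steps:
$\left(g - 13\right)^{2} = \left(15 - 13\right)^{2} = 2^{2} = 4$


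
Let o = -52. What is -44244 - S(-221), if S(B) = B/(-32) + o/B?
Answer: -24072621/544 ≈ -44251.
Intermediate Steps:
S(B) = -52/B - B/32 (S(B) = B/(-32) - 52/B = B*(-1/32) - 52/B = -B/32 - 52/B = -52/B - B/32)
-44244 - S(-221) = -44244 - (-52/(-221) - 1/32*(-221)) = -44244 - (-52*(-1/221) + 221/32) = -44244 - (4/17 + 221/32) = -44244 - 1*3885/544 = -44244 - 3885/544 = -24072621/544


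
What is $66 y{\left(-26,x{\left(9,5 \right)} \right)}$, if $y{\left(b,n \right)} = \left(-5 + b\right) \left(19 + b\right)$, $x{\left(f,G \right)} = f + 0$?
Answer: $14322$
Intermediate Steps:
$x{\left(f,G \right)} = f$
$66 y{\left(-26,x{\left(9,5 \right)} \right)} = 66 \left(-95 + \left(-26\right)^{2} + 14 \left(-26\right)\right) = 66 \left(-95 + 676 - 364\right) = 66 \cdot 217 = 14322$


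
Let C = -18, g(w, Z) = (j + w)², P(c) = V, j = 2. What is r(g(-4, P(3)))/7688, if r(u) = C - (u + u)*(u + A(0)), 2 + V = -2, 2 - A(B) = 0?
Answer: -33/3844 ≈ -0.0085848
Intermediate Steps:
A(B) = 2 (A(B) = 2 - 1*0 = 2 + 0 = 2)
V = -4 (V = -2 - 2 = -4)
P(c) = -4
g(w, Z) = (2 + w)²
r(u) = -18 - 2*u*(2 + u) (r(u) = -18 - (u + u)*(u + 2) = -18 - 2*u*(2 + u))
r(g(-4, P(3)))/7688 = (-18 - 4*(2 - 4)² - 2*(2 - 4)⁴)/7688 = (-18 - 4*(-2)² - 2*((-2)²)²)*(1/7688) = (-18 - 4*4 - 2*4²)*(1/7688) = (-18 - 16 - 2*16)*(1/7688) = (-18 - 16 - 32)*(1/7688) = -66*1/7688 = -33/3844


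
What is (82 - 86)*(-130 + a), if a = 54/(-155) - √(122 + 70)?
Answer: 80816/155 + 32*√3 ≈ 576.82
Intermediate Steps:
a = -54/155 - 8*√3 (a = 54*(-1/155) - √192 = -54/155 - 8*√3 ≈ -14.205)
(82 - 86)*(-130 + a) = (82 - 86)*(-130 + (-54/155 - 8*√3)) = -4*(-20204/155 - 8*√3) = 80816/155 + 32*√3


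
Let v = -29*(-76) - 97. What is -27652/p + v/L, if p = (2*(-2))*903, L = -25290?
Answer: 57642383/7612290 ≈ 7.5723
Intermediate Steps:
v = 2107 (v = 2204 - 97 = 2107)
p = -3612 (p = -4*903 = -3612)
-27652/p + v/L = -27652/(-3612) + 2107/(-25290) = -27652*(-1/3612) + 2107*(-1/25290) = 6913/903 - 2107/25290 = 57642383/7612290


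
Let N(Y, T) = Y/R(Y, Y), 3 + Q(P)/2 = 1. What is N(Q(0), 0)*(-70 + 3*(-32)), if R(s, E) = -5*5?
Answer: -664/25 ≈ -26.560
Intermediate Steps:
Q(P) = -4 (Q(P) = -6 + 2*1 = -6 + 2 = -4)
R(s, E) = -25
N(Y, T) = -Y/25 (N(Y, T) = Y/(-25) = Y*(-1/25) = -Y/25)
N(Q(0), 0)*(-70 + 3*(-32)) = (-1/25*(-4))*(-70 + 3*(-32)) = 4*(-70 - 96)/25 = (4/25)*(-166) = -664/25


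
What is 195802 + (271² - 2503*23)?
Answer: 211674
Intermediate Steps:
195802 + (271² - 2503*23) = 195802 + (73441 - 1*57569) = 195802 + (73441 - 57569) = 195802 + 15872 = 211674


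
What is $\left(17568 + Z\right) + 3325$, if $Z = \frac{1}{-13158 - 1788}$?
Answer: $\frac{312266777}{14946} \approx 20893.0$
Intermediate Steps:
$Z = - \frac{1}{14946}$ ($Z = \frac{1}{-14946} = - \frac{1}{14946} \approx -6.6907 \cdot 10^{-5}$)
$\left(17568 + Z\right) + 3325 = \left(17568 - \frac{1}{14946}\right) + 3325 = \frac{262571327}{14946} + 3325 = \frac{312266777}{14946}$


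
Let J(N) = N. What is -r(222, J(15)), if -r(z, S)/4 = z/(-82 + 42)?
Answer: -111/5 ≈ -22.200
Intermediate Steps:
r(z, S) = z/10 (r(z, S) = -4*z/(-82 + 42) = -4*z/(-40) = -4*z*(-1)/40 = -(-1)*z/10 = z/10)
-r(222, J(15)) = -222/10 = -1*111/5 = -111/5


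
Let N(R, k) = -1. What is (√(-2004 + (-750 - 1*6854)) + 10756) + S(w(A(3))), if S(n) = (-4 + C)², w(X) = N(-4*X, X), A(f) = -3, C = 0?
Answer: 10772 + 2*I*√2402 ≈ 10772.0 + 98.02*I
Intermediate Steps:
w(X) = -1
S(n) = 16 (S(n) = (-4 + 0)² = (-4)² = 16)
(√(-2004 + (-750 - 1*6854)) + 10756) + S(w(A(3))) = (√(-2004 + (-750 - 1*6854)) + 10756) + 16 = (√(-2004 + (-750 - 6854)) + 10756) + 16 = (√(-2004 - 7604) + 10756) + 16 = (√(-9608) + 10756) + 16 = (2*I*√2402 + 10756) + 16 = (10756 + 2*I*√2402) + 16 = 10772 + 2*I*√2402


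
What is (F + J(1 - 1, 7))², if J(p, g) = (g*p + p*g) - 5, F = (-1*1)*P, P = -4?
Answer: 1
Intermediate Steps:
F = 4 (F = -1*1*(-4) = -1*(-4) = 4)
J(p, g) = -5 + 2*g*p (J(p, g) = (g*p + g*p) - 5 = 2*g*p - 5 = -5 + 2*g*p)
(F + J(1 - 1, 7))² = (4 + (-5 + 2*7*(1 - 1)))² = (4 + (-5 + 2*7*0))² = (4 + (-5 + 0))² = (4 - 5)² = (-1)² = 1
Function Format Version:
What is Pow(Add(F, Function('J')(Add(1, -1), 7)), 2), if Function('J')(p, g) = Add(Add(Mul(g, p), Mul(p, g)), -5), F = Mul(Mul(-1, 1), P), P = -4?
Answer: 1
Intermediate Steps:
F = 4 (F = Mul(Mul(-1, 1), -4) = Mul(-1, -4) = 4)
Function('J')(p, g) = Add(-5, Mul(2, g, p)) (Function('J')(p, g) = Add(Add(Mul(g, p), Mul(g, p)), -5) = Add(Mul(2, g, p), -5) = Add(-5, Mul(2, g, p)))
Pow(Add(F, Function('J')(Add(1, -1), 7)), 2) = Pow(Add(4, Add(-5, Mul(2, 7, Add(1, -1)))), 2) = Pow(Add(4, Add(-5, Mul(2, 7, 0))), 2) = Pow(Add(4, Add(-5, 0)), 2) = Pow(Add(4, -5), 2) = Pow(-1, 2) = 1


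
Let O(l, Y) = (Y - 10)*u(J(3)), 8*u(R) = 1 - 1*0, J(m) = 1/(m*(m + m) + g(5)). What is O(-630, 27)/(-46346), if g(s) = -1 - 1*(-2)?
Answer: -17/370768 ≈ -4.5851e-5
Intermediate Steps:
g(s) = 1 (g(s) = -1 + 2 = 1)
J(m) = 1/(1 + 2*m²) (J(m) = 1/(m*(m + m) + 1) = 1/(m*(2*m) + 1) = 1/(2*m² + 1) = 1/(1 + 2*m²))
u(R) = ⅛ (u(R) = (1 - 1*0)/8 = (1 + 0)/8 = (⅛)*1 = ⅛)
O(l, Y) = -5/4 + Y/8 (O(l, Y) = (Y - 10)*(⅛) = (-10 + Y)*(⅛) = -5/4 + Y/8)
O(-630, 27)/(-46346) = (-5/4 + (⅛)*27)/(-46346) = (-5/4 + 27/8)*(-1/46346) = (17/8)*(-1/46346) = -17/370768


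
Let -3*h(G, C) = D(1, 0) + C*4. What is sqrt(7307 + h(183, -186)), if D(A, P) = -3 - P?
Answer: 2*sqrt(1889) ≈ 86.925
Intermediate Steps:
h(G, C) = 1 - 4*C/3 (h(G, C) = -((-3 - 1*0) + C*4)/3 = -((-3 + 0) + 4*C)/3 = -(-3 + 4*C)/3 = 1 - 4*C/3)
sqrt(7307 + h(183, -186)) = sqrt(7307 + (1 - 4/3*(-186))) = sqrt(7307 + (1 + 248)) = sqrt(7307 + 249) = sqrt(7556) = 2*sqrt(1889)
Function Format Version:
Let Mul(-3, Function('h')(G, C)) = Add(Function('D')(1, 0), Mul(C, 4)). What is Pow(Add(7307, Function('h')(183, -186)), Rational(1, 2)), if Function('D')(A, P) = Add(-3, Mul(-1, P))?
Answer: Mul(2, Pow(1889, Rational(1, 2))) ≈ 86.925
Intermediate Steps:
Function('h')(G, C) = Add(1, Mul(Rational(-4, 3), C)) (Function('h')(G, C) = Mul(Rational(-1, 3), Add(Add(-3, Mul(-1, 0)), Mul(C, 4))) = Mul(Rational(-1, 3), Add(Add(-3, 0), Mul(4, C))) = Mul(Rational(-1, 3), Add(-3, Mul(4, C))) = Add(1, Mul(Rational(-4, 3), C)))
Pow(Add(7307, Function('h')(183, -186)), Rational(1, 2)) = Pow(Add(7307, Add(1, Mul(Rational(-4, 3), -186))), Rational(1, 2)) = Pow(Add(7307, Add(1, 248)), Rational(1, 2)) = Pow(Add(7307, 249), Rational(1, 2)) = Pow(7556, Rational(1, 2)) = Mul(2, Pow(1889, Rational(1, 2)))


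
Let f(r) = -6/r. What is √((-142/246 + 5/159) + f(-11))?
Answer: 2*I*√47806/23903 ≈ 0.018294*I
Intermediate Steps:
√((-142/246 + 5/159) + f(-11)) = √((-142/246 + 5/159) - 6/(-11)) = √((-142*1/246 + 5*(1/159)) - 6*(-1/11)) = √((-71/123 + 5/159) + 6/11) = √(-1186/2173 + 6/11) = √(-8/23903) = 2*I*√47806/23903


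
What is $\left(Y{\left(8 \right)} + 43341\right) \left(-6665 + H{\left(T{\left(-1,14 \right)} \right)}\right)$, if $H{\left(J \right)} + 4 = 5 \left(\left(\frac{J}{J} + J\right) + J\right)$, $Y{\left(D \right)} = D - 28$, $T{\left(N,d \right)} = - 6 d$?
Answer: $-325080784$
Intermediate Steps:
$Y{\left(D \right)} = -28 + D$ ($Y{\left(D \right)} = D - 28 = -28 + D$)
$H{\left(J \right)} = 1 + 10 J$ ($H{\left(J \right)} = -4 + 5 \left(\left(\frac{J}{J} + J\right) + J\right) = -4 + 5 \left(\left(1 + J\right) + J\right) = -4 + 5 \left(1 + 2 J\right) = -4 + \left(5 + 10 J\right) = 1 + 10 J$)
$\left(Y{\left(8 \right)} + 43341\right) \left(-6665 + H{\left(T{\left(-1,14 \right)} \right)}\right) = \left(\left(-28 + 8\right) + 43341\right) \left(-6665 + \left(1 + 10 \left(\left(-6\right) 14\right)\right)\right) = \left(-20 + 43341\right) \left(-6665 + \left(1 + 10 \left(-84\right)\right)\right) = 43321 \left(-6665 + \left(1 - 840\right)\right) = 43321 \left(-6665 - 839\right) = 43321 \left(-7504\right) = -325080784$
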